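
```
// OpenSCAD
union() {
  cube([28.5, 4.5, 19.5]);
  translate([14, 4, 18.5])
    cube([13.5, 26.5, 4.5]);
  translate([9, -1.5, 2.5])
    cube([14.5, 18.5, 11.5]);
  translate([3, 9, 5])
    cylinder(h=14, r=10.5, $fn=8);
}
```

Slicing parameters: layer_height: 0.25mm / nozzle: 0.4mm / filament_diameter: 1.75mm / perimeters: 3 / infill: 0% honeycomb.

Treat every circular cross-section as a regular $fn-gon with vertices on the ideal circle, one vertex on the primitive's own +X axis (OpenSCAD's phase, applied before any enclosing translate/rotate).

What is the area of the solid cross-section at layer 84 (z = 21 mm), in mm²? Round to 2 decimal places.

At z = 21 mm: the cube does not reach this height (z outside [0, 19.5]); the cube at (14, 4) (footprint 13.5×26.5) is included at this height (area 357.75 mm²); the cube at (9, -1.5) is absent (z outside [2.5, 14]); the cylinder at (3, 9) does not reach this height (z outside [5, 19]); Combining (union): only the 13.5×26.5 cube at (14, 4) is present, so the union is just that shape — area = 357.75 mm². Overall, the cross-section is a single solid region. Net area = 357.75 mm².

357.75 mm²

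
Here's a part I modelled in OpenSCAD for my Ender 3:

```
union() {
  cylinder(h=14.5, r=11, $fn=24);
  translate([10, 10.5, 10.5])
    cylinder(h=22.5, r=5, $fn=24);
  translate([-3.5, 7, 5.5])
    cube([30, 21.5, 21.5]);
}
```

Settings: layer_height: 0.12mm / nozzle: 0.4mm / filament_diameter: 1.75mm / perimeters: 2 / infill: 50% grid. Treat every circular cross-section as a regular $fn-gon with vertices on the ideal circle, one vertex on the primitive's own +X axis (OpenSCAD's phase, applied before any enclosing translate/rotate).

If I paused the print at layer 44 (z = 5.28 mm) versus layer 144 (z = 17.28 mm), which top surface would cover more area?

layer 144 (z = 17.28 mm)

Layer 44 (z = 5.28): the r=11 cylinder gives a regular 24-gon of circumradius 11 (constant along its height) (area = (24/2)·11.000²·sin(360°/24) = 375.81 mm²); the cylinder at (10, 10.5) is absent (z outside [10.5, 33]); the cube at (-3.5, 7) does not reach this height (z outside [5.5, 27]); Taking the union: only the r=11 cylinder is present, so the union is just that shape — area = 375.81 mm². So its area = 375.81 mm². Layer 144 (z = 17.28): the cylinder is absent (z outside [0, 14.5]); the r=5 cylinder at (10, 10.5) contributes a regular 24-gon of circumradius 5 (area = (24/2)·5.000²·sin(360°/24) = 77.65 mm²); the 30×21.5 cube at (-3.5, 7) contributes its full rectangle (area 645.00 mm²); Combining (union): the regions partially overlap — summed areas 722.65 mm² minus the doubly-counted overlap 70.48 mm² gives 652.16 mm² — area = 652.16 mm². So its area = 652.16 mm². Layer 144 is larger (652.16 vs 375.81 mm²).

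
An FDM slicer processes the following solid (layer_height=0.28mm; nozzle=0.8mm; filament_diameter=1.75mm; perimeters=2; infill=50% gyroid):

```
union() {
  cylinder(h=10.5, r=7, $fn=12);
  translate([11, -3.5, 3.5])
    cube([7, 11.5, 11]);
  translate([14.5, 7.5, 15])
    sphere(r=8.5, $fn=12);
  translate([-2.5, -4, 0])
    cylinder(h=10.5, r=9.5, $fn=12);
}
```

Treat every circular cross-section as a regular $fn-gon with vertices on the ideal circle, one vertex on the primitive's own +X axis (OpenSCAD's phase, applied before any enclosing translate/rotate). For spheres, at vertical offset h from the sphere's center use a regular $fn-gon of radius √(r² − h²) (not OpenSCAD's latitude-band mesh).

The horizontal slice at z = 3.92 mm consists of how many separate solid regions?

2

At z = 3.92 mm: the r=7 cylinder gives a regular 12-gon of circumradius 7 (constant along its height); the cube at (11, -3.5) is present — its section is the full 7×11.5 rectangle; the sphere at (14.5, 7.5) is not intersected at this z (|z−center|=11.080 > r=8.5); the r=9.5 cylinder at (-2.5, -4) gives a regular 12-gon of circumradius 9.5 (constant along its height); Combining (union): the regions partially overlap (shared area 123.05 mm²), so overlapping operands fuse into one piece — 2 connected regions. The result has 2 disconnected regions.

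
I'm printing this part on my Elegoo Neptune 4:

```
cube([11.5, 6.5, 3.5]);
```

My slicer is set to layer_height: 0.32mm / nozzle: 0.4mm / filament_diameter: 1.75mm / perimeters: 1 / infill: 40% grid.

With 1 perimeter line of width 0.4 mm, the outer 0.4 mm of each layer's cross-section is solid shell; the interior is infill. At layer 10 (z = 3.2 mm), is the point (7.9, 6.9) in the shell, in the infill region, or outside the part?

At z = 3.2 mm: the 11.5×6.5 cube contributes its full rectangle. Overall, the cross-section is a single solid region. The nearest boundary edge runs (11.50, 6.50)→(0.00, 6.50); distance from the point to it = 0.40 mm. The point is not inside any of the regions above, so it lies outside the cross-section (0.40 mm from the nearest boundary).

outside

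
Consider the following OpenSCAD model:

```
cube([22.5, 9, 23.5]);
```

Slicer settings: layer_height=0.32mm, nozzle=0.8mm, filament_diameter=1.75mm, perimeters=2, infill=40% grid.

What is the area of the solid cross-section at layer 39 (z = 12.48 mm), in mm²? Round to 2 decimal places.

202.50 mm²

At z = 12.48 mm: the 22.5×9 cube contributes its full rectangle (area 202.50 mm²). Overall, the cross-section is a single solid region. Net area = 202.50 mm².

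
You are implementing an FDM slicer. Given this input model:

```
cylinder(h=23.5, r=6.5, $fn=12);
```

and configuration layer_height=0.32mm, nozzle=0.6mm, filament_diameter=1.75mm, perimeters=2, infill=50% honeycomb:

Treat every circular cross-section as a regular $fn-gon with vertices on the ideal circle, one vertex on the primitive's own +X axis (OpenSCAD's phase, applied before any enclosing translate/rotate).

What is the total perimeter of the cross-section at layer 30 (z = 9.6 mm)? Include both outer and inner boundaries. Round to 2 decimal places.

At z = 9.6 mm: the r=6.5 cylinder gives a regular 12-gon of circumradius 6.5 (constant along its height) (perimeter = 2·12·6.500·sin(180°/12) = 40.38 mm). Overall, the cross-section is a single solid region. Total boundary length (outer) = 40.38 mm.

40.38 mm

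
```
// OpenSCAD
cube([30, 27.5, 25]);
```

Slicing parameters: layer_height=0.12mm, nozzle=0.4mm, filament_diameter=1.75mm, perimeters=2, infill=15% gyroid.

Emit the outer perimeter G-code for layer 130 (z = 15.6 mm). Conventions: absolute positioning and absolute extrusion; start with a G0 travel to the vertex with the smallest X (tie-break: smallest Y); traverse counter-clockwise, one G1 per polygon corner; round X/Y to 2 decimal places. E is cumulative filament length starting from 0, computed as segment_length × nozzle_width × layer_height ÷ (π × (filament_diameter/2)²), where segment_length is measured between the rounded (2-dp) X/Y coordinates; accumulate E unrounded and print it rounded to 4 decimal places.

G0 X0.00 Y0.00 Z15.60
G1 X30.00 Y0.00 E0.5987
G1 X30.00 Y27.50 E1.1475
G1 X0.00 Y27.50 E1.7462
G1 X0.00 Y0.00 E2.2949

At z = 15.6 mm: the 30×27.5 cube contributes its full rectangle. The outline is a single polygon with 4 vertices. Extrusion per mm of travel: 0.4 × 0.12 / (π × 0.875²) = 0.019956. Accumulating E over each segment gives final E = 2.2949.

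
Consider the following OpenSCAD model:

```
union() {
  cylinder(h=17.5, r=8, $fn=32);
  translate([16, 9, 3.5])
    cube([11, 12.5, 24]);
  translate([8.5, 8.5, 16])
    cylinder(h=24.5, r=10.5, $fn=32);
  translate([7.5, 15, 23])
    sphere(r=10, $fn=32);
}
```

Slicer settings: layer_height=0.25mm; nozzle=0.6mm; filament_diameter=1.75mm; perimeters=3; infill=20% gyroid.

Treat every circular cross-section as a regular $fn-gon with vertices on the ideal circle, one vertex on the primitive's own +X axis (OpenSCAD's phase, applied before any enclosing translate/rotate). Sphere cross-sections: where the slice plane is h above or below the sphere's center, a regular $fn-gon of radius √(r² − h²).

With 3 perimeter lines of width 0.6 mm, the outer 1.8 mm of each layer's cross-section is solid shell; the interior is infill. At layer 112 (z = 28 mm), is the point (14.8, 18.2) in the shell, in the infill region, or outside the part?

shell

At z = 28 mm: the cylinder does not reach this height (z outside [0, 17.5]); the cube at (16, 9) is not intersected at this z (z outside [3.5, 27.5]); the r=10.5 cylinder at (8.5, 8.5) contributes a regular 32-gon of circumradius 10.5; the r=10 sphere at (7.5, 15) contributes a regular 32-gon of circumradius √(10²−5²) = 8.660; Taking the union: the regions partially overlap (shared area 160.85 mm²), so overlapping operands fuse into one piece — 1 connected region. Overall, the cross-section is a single solid region. The nearest boundary edge runs (14.70, 19.81)→(15.50, 18.31); distance from the point to it = 0.67 mm. The point is inside the cross-section, 0.67 mm from the nearest boundary — within the 1.8 mm shell band (3 × 0.6).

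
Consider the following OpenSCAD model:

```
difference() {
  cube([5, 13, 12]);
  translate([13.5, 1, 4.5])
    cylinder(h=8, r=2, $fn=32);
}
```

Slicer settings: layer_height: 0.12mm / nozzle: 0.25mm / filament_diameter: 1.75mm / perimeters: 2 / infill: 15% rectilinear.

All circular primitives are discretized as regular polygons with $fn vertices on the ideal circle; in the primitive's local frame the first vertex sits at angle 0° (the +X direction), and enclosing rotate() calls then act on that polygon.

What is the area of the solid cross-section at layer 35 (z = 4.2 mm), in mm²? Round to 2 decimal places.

At z = 4.2 mm: the 5×13 cube contributes its full rectangle (area 65.00 mm²); the cylinder at (13.5, 1) does not reach this height (z outside [4.5, 12.5]); Subtracting the remaining from the first: none of the subtracted shapes is present at this height, so the 5×13 cube is unchanged — area = 65.00 mm². Overall, the cross-section is a single solid region. Net area = 65.00 mm².

65.00 mm²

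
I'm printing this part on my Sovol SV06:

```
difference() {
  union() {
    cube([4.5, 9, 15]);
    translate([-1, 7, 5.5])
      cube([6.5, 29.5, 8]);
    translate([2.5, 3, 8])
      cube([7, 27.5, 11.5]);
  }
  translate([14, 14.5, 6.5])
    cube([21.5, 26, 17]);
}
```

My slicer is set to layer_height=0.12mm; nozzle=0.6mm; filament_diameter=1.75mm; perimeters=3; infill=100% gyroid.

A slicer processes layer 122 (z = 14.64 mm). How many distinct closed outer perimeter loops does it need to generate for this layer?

1

At z = 14.64 mm: the cube (footprint 4.5×9) is included at this height; the cube at (-1, 7) does not reach this height (z outside [5.5, 13.5]); the cube at (2.5, 3) (footprint 7×27.5) is included at this height; Merging all regions: the regions partially overlap (shared area 12.00 mm²), so overlapping operands fuse into one piece — 1 connected region; the cube at (14, 14.5) (footprint 21.5×26) is included at this height; After the difference (first − rest): starting from that combined region, the 21.5×26 cube at (14, 14.5) misses the remaining region (no effect) — 1 connected region. The result has 1 disconnected region.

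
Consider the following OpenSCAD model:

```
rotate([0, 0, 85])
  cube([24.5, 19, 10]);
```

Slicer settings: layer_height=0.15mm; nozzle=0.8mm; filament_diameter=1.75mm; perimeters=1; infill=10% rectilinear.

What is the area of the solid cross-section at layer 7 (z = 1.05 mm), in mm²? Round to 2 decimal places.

465.50 mm²

At z = 1.05 mm: the 24.5×19 cube contributes its full rectangle (area 465.50 mm²); (whole slice rotated 85° about Z — lengths, areas and connectivity unchanged). Overall, the cross-section is a single solid region. Net area = 465.50 mm².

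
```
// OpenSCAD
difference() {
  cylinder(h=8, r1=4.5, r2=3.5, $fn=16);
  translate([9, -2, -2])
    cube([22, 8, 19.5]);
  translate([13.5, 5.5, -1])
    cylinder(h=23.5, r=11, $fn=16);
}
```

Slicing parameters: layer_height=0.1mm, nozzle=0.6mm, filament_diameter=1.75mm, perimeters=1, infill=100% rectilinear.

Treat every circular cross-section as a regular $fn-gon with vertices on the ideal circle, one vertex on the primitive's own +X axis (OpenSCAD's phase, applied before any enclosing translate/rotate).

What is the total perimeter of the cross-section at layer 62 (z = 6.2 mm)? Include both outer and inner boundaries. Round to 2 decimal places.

23.25 mm

At z = 6.2 mm: the cone contributes a regular 16-gon of circumradius 3.725 (interpolated between r1=4.5 and r2=3.5 at t=0.775) (perimeter = 2·16·3.725·sin(180°/16) = 23.25 mm); the cube at (9, -2) (footprint 22×8) is included at this height (perimeter 60.00 mm); the r=11 cylinder at (13.5, 5.5) gives a regular 16-gon of circumradius 11 (constant along its height) (perimeter = 2·16·11.000·sin(180°/16) = 68.67 mm); After the difference (first − rest): starting from the cone, the 22×8 cube at (9, -2) misses the remaining region (no effect); the r=11 cylinder at (13.5, 5.5) partially overlaps it — only the 0.05 mm² overlap (of its 370.44 mm²) is removed, clipping the outline — boundary = 23.25 mm. Overall, the cross-section is a single solid region. Total boundary length (outer) = 23.25 mm.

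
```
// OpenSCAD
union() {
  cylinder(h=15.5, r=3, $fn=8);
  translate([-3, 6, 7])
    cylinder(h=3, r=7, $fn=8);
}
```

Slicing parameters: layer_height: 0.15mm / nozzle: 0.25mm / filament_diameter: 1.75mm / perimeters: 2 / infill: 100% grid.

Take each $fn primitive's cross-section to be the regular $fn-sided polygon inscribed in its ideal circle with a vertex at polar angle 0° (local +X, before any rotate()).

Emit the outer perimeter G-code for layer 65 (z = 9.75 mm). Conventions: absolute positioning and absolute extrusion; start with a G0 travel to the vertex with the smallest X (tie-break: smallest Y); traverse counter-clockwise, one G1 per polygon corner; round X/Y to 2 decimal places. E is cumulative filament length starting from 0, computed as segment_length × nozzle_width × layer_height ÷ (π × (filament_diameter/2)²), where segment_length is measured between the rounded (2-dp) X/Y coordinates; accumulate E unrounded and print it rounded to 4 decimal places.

G0 X-10.00 Y6.00 Z9.75
G1 X-7.95 Y1.05 E0.0835
G1 X-3.00 Y-1.00 E0.1671
G1 X-2.65 Y-0.85 E0.1730
G1 X-2.12 Y-2.12 E0.1945
G1 X0.00 Y-3.00 E0.2302
G1 X2.12 Y-2.12 E0.2660
G1 X3.00 Y0.00 E0.3018
G1 X2.26 Y1.79 E0.3320
G1 X4.00 Y6.00 E0.4030
G1 X1.95 Y10.95 E0.4866
G1 X-3.00 Y13.00 E0.5701
G1 X-7.95 Y10.95 E0.6536
G1 X-10.00 Y6.00 E0.7372

At z = 9.75 mm: the r=3 cylinder gives a regular 8-gon of circumradius 3 (constant along its height); the r=7 cylinder at (-3, 6) gives a regular 8-gon of circumradius 7 (constant along its height); Merging all regions: the regions partially overlap (shared area 11.32 mm²), so overlapping operands fuse into one piece — 1 connected region. The outline is a single polygon with 13 vertices. Extrusion per mm of travel: 0.25 × 0.15 / (π × 0.875²) = 0.015591. Accumulating E over each segment gives final E = 0.7372.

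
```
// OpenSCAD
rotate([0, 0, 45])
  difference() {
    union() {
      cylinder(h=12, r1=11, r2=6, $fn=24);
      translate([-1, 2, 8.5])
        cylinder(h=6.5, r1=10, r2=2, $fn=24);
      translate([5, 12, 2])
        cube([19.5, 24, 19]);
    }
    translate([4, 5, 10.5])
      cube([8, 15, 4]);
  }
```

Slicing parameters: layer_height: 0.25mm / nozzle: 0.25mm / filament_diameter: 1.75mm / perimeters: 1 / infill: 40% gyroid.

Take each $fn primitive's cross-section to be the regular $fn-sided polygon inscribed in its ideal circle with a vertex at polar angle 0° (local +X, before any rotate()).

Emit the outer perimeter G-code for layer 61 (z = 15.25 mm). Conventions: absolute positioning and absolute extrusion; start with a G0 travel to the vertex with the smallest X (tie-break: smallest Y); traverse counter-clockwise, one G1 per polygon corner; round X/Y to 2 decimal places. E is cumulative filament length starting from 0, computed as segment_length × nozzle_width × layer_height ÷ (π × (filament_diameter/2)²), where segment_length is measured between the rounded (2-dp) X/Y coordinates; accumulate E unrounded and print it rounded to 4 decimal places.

At z = 15.25 mm: the cone does not reach this height (z outside [0, 12]); the cone at (-1, 2) is not intersected at this z (z outside [8.5, 15]); the cube at (5, 12) (footprint 19.5×24) is included at this height; Combining (union): only the 19.5×24 cube at (5, 12) is present, so the union is just that shape — 1 connected region; the cube at (4, 5) is absent (z outside [10.5, 14.5]); Subtracting the remaining from the first: none of the subtracted shapes is present at this height, so the result so far is unchanged — 1 connected region; (rotated 45° about Z; rotation is an isometry so areas/perimeters/island counts are preserved). The outline is a single polygon with 4 vertices. Extrusion per mm of travel: 0.25 × 0.25 / (π × 0.875²) = 0.025984. Accumulating E over each segment gives final E = 2.2607.

G0 X-21.92 Y28.99 Z15.25
G1 X-4.95 Y12.02 E0.6236
G1 X8.84 Y25.81 E1.1304
G1 X-8.13 Y42.78 E1.7540
G1 X-21.92 Y28.99 E2.2607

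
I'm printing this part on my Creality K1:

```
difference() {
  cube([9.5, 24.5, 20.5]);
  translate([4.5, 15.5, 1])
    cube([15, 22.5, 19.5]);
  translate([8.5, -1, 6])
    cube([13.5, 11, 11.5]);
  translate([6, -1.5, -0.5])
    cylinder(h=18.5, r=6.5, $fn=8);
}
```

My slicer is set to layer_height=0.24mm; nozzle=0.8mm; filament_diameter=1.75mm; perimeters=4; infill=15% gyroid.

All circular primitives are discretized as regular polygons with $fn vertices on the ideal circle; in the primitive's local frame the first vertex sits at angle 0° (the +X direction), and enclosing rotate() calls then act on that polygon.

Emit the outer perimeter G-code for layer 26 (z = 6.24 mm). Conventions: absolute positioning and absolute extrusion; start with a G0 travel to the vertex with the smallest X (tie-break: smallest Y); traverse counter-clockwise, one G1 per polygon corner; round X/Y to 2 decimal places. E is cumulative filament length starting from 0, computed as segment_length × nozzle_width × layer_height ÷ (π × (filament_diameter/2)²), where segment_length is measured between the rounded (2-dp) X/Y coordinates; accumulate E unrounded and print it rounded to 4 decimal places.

G0 X0.00 Y0.00 Z6.24
G1 X0.12 Y0.00 E0.0096
G1 X1.40 Y3.10 E0.2773
G1 X6.00 Y5.00 E0.6746
G1 X8.50 Y3.96 E0.8907
G1 X8.50 Y10.00 E1.3729
G1 X9.50 Y10.00 E1.4527
G1 X9.50 Y15.50 E1.8917
G1 X4.50 Y15.50 E2.2908
G1 X4.50 Y24.50 E3.0093
G1 X0.00 Y24.50 E3.3685
G1 X0.00 Y0.00 E5.3242

At z = 6.24 mm: the cube is present — its section is the full 9.5×24.5 rectangle; the 15×22.5 cube at (4.5, 15.5) contributes its full rectangle; the cube at (8.5, -1) is present — its section is the full 13.5×11 rectangle; the r=6.5 cylinder at (6, -1.5) gives a regular 8-gon of circumradius 6.5 (constant along its height); Taking the first minus the rest: starting from the 9.5×24.5 cube, the 15×22.5 cube at (4.5, 15.5) partially overlaps it — only the 45.00 mm² overlap (of its 337.50 mm²) is removed, clipping the outline; the 13.5×11 cube at (8.5, -1) partially overlaps it — only the 10.00 mm² overlap (of its 148.50 mm²) is removed, clipping the outline; the r=6.5 cylinder at (6, -1.5) partially overlaps it — only the 31.80 mm² overlap (of its 119.50 mm²) is removed, clipping the outline — 1 connected region. The outline is a single polygon with 11 vertices. Extrusion per mm of travel: 0.8 × 0.24 / (π × 0.875²) = 0.079824. Accumulating E over each segment gives final E = 5.3242.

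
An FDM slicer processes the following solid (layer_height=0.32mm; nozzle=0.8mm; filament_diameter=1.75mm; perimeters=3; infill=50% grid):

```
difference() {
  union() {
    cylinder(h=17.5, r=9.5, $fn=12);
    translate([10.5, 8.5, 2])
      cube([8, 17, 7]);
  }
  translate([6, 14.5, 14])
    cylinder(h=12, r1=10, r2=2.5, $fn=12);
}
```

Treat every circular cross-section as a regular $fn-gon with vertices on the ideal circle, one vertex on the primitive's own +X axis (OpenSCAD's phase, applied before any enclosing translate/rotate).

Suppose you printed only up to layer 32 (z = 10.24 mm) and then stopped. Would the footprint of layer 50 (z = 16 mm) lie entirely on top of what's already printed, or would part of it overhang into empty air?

Compare the two slices. At z = 10.24: the r=9.5 cylinder contributes a regular 12-gon of circumradius 9.5 (area = (12/2)·9.500²·sin(360°/12) = 270.75 mm²); the cube at (10.5, 8.5) does not reach this height (z outside [2, 9]); Merging all regions: only the r=9.5 cylinder is present, so the union is just that shape — area = 270.75 mm²; the cone at (6, 14.5) is absent (z outside [14, 26]); Subtracting the remaining from the first: none of the subtracted shapes is present at this height, so the result so far is unchanged — area = 270.75 mm². At z = 16: the cylinder: section is a regular 12-gon, circumradius r=9.5 (area = (12/2)·9.500²·sin(360°/12) = 270.75 mm²); the cube at (10.5, 8.5) is not intersected at this z (z outside [2, 9]); Taking the union: only the r=9.5 cylinder is present, so the union is just that shape — area = 270.75 mm²; the cone at (6, 14.5) contributes a regular 12-gon of circumradius 8.750 (interpolated between r1=10 and r2=2.5 at t=0.167) (area = (12/2)·8.750²·sin(360°/12) = 229.69 mm²); Taking the first minus the rest: starting from that combined region (270.75 mm²), the cone at (6, 14.5) partially overlaps it — only the 12.27 mm² overlap (of its 229.69 mm²) is removed, clipping the outline — area = 258.48 mm². Checking containment: the cross-section at z = 16 is a subset of the cross-section at z = 10.24.

entirely on top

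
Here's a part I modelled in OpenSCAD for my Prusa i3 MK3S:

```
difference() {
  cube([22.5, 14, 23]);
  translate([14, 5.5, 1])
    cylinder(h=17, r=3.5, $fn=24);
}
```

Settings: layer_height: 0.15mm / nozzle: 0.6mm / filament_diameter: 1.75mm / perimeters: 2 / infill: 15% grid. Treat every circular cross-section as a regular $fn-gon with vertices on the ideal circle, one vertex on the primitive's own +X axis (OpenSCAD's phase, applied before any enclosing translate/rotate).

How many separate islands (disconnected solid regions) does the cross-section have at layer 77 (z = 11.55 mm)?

At z = 11.55 mm: the cube is present — its section is the full 22.5×14 rectangle; the r=3.5 cylinder at (14, 5.5) gives a regular 24-gon of circumradius 3.5 (constant along its height); Subtracting the remaining from the first: starting from the 22.5×14 cube, the r=3.5 cylinder at (14, 5.5) lies wholly inside it (removes its full 38.05 mm² and its 21.93 mm outline becomes a hole wall) — 1 connected region with 1 hole. Overall, the cross-section is one region with 1 hole. Island count = 1.

1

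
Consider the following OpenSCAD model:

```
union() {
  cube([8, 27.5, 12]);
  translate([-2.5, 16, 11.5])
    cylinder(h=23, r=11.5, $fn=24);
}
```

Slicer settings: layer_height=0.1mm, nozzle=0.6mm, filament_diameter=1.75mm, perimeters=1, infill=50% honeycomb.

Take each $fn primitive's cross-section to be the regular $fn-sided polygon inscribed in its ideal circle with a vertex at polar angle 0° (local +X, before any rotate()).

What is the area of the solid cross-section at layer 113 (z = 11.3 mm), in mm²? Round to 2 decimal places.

At z = 11.3 mm: the cube is present — its section is the full 8×27.5 rectangle (area 220.00 mm²); the cylinder at (-2.5, 16) is not intersected at this z (z outside [11.5, 34.5]); Merging all regions: only the 8×27.5 cube is present, so the union is just that shape — area = 220.00 mm². Overall, the cross-section is a single solid region. Net area = 220.00 mm².

220.00 mm²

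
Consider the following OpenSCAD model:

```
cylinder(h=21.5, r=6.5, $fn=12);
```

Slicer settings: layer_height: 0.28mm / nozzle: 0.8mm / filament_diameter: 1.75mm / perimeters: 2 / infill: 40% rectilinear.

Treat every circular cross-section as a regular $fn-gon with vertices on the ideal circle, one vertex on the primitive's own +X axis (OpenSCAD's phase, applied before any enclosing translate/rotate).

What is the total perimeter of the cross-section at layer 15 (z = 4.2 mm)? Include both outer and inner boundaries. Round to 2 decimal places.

At z = 4.2 mm: the r=6.5 cylinder gives a regular 12-gon of circumradius 6.5 (constant along its height) (perimeter = 2·12·6.500·sin(180°/12) = 40.38 mm). Overall, the cross-section is a single solid region. Total boundary length (outer) = 40.38 mm.

40.38 mm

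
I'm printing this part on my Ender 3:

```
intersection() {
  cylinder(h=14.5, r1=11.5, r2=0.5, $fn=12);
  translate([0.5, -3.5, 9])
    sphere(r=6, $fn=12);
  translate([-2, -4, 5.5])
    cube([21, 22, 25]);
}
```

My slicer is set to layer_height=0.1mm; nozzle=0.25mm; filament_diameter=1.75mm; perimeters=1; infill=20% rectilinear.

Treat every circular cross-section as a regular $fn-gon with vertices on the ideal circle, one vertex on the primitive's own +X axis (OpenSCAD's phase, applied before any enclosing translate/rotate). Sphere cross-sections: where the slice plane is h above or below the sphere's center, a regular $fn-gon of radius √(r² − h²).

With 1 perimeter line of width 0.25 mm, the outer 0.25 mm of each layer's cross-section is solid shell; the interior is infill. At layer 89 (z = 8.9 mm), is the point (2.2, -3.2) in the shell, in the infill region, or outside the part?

infill

At z = 8.9 mm: the cone (r1=11.5→r2=0.5) has section circumradius 4.748 here — a regular 12-gon; the r=6 sphere at (0.5, -3.5) slices to a regular 12-gon of circumradius 5.999 (√(r²−h²) with h=0.1 from center); the 21×22 cube at (-2, -4) contributes its full rectangle; Keeping only the common overlap: the r=6 sphere at (0.5, -3.5) partially overlaps the cone; clipping to the common part keeps 49.02 mm²; the 21×22 cube at (-2, -4) partially overlaps the running intersection; clipping to the common part keeps 36.88 mm² — 1 connected region. Overall, the cross-section is a single solid region. The nearest boundary edge runs (4.11, -2.37)→(2.49, -4.00); distance from the point to it = 0.77 mm. The point is inside the cross-section and 0.77 mm from the nearest boundary — more than the 0.25 mm shell width (1 × 0.25), so it's in the infill interior.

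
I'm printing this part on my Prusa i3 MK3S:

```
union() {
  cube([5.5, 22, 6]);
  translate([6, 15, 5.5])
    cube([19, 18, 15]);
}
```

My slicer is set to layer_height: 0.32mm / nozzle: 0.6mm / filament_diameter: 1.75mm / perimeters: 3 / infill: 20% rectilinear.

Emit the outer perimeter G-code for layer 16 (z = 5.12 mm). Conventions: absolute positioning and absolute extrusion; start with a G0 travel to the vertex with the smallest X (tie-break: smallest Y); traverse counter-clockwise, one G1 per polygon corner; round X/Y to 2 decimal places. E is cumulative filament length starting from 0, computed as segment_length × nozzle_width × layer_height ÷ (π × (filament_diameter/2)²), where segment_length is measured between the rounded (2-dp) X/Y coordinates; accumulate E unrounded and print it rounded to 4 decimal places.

G0 X0.00 Y0.00 Z5.12
G1 X5.50 Y0.00 E0.4390
G1 X5.50 Y22.00 E2.1952
G1 X0.00 Y22.00 E2.6342
G1 X0.00 Y0.00 E4.3903

At z = 5.12 mm: the cube is present — its section is the full 5.5×22 rectangle; the cube at (6, 15) is not intersected at this z (z outside [5.5, 20.5]); Combining (union): only the 5.5×22 cube is present, so the union is just that shape — 1 connected region. The outline is a single polygon with 4 vertices. Extrusion per mm of travel: 0.6 × 0.32 / (π × 0.875²) = 0.079824. Accumulating E over each segment gives final E = 4.3903.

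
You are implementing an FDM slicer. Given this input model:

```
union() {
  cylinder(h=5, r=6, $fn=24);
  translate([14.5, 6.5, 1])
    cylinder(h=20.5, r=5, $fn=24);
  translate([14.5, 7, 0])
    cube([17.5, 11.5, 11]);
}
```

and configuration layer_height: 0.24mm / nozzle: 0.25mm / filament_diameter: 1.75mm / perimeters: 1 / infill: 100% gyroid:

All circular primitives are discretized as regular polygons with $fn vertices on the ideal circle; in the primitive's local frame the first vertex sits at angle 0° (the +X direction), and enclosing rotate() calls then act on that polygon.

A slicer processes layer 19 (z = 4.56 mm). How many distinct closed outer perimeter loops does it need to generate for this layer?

At z = 4.56 mm: the r=6 cylinder gives a regular 24-gon of circumradius 6 (constant along its height); the cylinder at (14.5, 6.5): section is a regular 24-gon, circumradius r=5; the 17.5×11.5 cube at (14.5, 7) contributes its full rectangle; Combining (union): the regions partially overlap (shared area 16.93 mm²), so overlapping operands fuse into one piece — 2 connected regions. The result has 2 disconnected regions.

2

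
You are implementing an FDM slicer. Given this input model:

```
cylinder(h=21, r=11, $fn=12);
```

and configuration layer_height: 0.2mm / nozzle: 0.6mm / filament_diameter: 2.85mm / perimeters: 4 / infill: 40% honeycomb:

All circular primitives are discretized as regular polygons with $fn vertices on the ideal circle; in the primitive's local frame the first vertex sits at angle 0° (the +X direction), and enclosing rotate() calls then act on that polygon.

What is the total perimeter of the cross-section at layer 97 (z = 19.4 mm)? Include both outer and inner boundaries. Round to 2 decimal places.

68.33 mm

At z = 19.4 mm: the cylinder: section is a regular 12-gon, circumradius r=11 (perimeter = 2·12·11.000·sin(180°/12) = 68.33 mm). Overall, the cross-section is a single solid region. Total boundary length (outer) = 68.33 mm.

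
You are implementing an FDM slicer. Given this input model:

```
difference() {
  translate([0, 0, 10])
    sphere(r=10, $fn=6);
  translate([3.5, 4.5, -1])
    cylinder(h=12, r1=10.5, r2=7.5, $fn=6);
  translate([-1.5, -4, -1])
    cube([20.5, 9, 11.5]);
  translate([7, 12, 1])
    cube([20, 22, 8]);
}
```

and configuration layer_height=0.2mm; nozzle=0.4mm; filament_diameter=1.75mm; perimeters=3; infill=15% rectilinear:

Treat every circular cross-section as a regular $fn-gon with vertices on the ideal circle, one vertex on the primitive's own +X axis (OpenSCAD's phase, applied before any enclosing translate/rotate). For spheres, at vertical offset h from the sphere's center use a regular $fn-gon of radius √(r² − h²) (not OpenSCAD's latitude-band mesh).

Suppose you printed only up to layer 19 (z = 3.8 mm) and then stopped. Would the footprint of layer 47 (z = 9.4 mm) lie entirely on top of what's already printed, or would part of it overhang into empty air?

part overhangs

Compare the two slices. At z = 3.8: the r=10 sphere slices to a regular 6-gon of circumradius 7.846 (√(r²−h²) with h=6.2 from center) (area = (6/2)·7.846²·sin(360°/6) = 159.94 mm²); the cone at (3.5, 4.5): at t=0.400 of its height the radius interpolates to r₁+(r₂−r₁)t = 9.300, giving a regular 6-gon of that circumradius (area = (6/2)·9.300²·sin(360°/6) = 224.71 mm²); the 20.5×9 cube at (-1.5, -4) contributes its full rectangle (area 184.50 mm²); the cube at (7, 12) is present — its section is the full 20×22 rectangle (area 440.00 mm²); After the difference (first − rest): starting from the r=10 sphere (159.94 mm²), the cone at (3.5, 4.5) partially overlaps it — only the 102.60 mm² overlap (of its 224.71 mm²) is removed, clipping the outline; the 20.5×9 cube at (-1.5, -4) partially overlaps it — only the 3.30 mm² overlap (of its 184.50 mm²) is removed, clipping the outline; the 20×22 cube at (7, 12) misses the remaining region (no effect) — area = 54.03 mm². At z = 9.4: the sphere: section is a regular 6-gon, circumradius = √(r²−h²) = √(10²−0.6²) = 9.982 (area = (6/2)·9.982²·sin(360°/6) = 258.87 mm²); the cone at (3.5, 4.5): at t=0.867 of its height the radius interpolates to r₁+(r₂−r₁)t = 7.900, giving a regular 6-gon of that circumradius (area = (6/2)·7.900²·sin(360°/6) = 162.15 mm²); the cube at (-1.5, -4) (footprint 20.5×9) is included at this height (area 184.50 mm²); the cube at (7, 12) is absent (z outside [1, 9]); After the difference (first − rest): starting from the r=10 sphere (258.87 mm²), the cone at (3.5, 4.5) partially overlaps it — only the 113.01 mm² overlap (of its 162.15 mm²) is removed, clipping the outline; the 20.5×9 cube at (-1.5, -4) partially overlaps it — only the 20.33 mm² overlap (of its 184.50 mm²) is removed, clipping the outline — area = 125.53 mm². Checking containment: at z = 9.4 the cross-section extends beyond the z = 3.8 cross-section by about 71.50 mm².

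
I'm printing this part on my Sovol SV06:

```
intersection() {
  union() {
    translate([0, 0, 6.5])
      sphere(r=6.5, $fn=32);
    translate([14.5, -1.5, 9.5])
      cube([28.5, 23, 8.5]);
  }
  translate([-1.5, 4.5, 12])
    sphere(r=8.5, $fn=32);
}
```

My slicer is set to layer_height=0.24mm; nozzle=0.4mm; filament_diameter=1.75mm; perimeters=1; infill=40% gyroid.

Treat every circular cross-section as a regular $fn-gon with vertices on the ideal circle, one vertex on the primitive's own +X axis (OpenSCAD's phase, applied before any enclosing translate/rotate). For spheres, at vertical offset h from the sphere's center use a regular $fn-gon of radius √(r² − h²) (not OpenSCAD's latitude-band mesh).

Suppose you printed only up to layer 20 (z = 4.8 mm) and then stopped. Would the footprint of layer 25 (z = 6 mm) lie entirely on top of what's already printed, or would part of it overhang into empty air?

part overhangs

Compare the two slices. At z = 4.8: the r=6.5 sphere slices to a regular 32-gon of circumradius 6.274 (√(r²−h²) with h=1.7 from center) (area = (32/2)·6.274²·sin(360°/32) = 122.86 mm²); the cube at (14.5, -1.5) is not intersected at this z (z outside [9.5, 18]); Merging all regions: only the r=6.5 sphere is present, so the union is just that shape — area = 122.86 mm²; the r=8.5 sphere at (-1.5, 4.5) contributes a regular 32-gon of circumradius √(8.5²−7.2²) = 4.518 (area = (32/2)·4.518²·sin(360°/32) = 63.71 mm²); After intersecting: the r=8.5 sphere at (-1.5, 4.5) partially overlaps that combined region; clipping to the common part keeps 40.12 mm² — area = 40.12 mm². At z = 6: the r=6.5 sphere slices to a regular 32-gon of circumradius 6.481 (√(r²−h²) with h=0.5 from center) (area = (32/2)·6.481²·sin(360°/32) = 131.10 mm²); the cube at (14.5, -1.5) is absent (z outside [9.5, 18]); Combining (union): only the r=6.5 sphere is present, so the union is just that shape — area = 131.10 mm²; the r=8.5 sphere at (-1.5, 4.5) contributes a regular 32-gon of circumradius √(8.5²−6²) = 6.021 (area = (32/2)·6.021²·sin(360°/32) = 113.15 mm²); Keeping only the common overlap: the r=8.5 sphere at (-1.5, 4.5) partially overlaps the result so far; clipping to the common part keeps 64.18 mm² — area = 64.18 mm². Checking containment: at z = 6 the cross-section extends beyond the z = 4.8 cross-section by about 24.06 mm².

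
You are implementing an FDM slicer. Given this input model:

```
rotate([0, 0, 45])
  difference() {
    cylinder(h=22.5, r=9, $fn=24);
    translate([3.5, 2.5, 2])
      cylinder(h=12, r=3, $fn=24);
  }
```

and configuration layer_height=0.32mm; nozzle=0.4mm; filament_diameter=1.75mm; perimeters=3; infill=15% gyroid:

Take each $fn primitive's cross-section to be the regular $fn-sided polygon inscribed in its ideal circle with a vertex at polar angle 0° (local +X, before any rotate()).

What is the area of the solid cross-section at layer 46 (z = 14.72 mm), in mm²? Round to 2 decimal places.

251.57 mm²

At z = 14.72 mm: the r=9 cylinder gives a regular 24-gon of circumradius 9 (constant along its height) (area = (24/2)·9.000²·sin(360°/24) = 251.57 mm²); the cylinder at (3.5, 2.5) is not intersected at this z (z outside [2, 14]); Subtracting the remaining from the first: none of the subtracted shapes is present at this height, so the r=9 cylinder is unchanged — area = 251.57 mm²; (whole slice rotated 45° about Z — lengths, areas and connectivity unchanged). Overall, the cross-section is a single solid region. Net area = 251.57 mm².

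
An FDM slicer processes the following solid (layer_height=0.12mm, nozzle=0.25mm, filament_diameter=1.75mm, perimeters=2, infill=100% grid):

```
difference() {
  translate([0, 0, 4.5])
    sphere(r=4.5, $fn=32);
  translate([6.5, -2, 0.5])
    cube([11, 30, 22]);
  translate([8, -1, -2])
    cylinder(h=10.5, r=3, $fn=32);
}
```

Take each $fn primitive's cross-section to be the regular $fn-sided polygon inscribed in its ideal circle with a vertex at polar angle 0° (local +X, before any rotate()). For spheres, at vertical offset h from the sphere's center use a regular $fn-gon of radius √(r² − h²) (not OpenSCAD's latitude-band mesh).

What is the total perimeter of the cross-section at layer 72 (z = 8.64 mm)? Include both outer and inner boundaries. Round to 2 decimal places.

11.06 mm

At z = 8.64 mm: the r=4.5 sphere contributes a regular 32-gon of circumradius √(4.5²−4.14²) = 1.764 (perimeter = 2·32·1.764·sin(180°/32) = 11.06 mm); the 11×30 cube at (6.5, -2) contributes its full rectangle (perimeter 82.00 mm); the cylinder at (8, -1) is absent (z outside [-2, 8.5]); Subtracting the remaining from the first: starting from the r=4.5 sphere, the 11×30 cube at (6.5, -2) misses the remaining region (no effect) — boundary = 11.06 mm. Overall, the cross-section is a single solid region. Total boundary length (outer) = 11.06 mm.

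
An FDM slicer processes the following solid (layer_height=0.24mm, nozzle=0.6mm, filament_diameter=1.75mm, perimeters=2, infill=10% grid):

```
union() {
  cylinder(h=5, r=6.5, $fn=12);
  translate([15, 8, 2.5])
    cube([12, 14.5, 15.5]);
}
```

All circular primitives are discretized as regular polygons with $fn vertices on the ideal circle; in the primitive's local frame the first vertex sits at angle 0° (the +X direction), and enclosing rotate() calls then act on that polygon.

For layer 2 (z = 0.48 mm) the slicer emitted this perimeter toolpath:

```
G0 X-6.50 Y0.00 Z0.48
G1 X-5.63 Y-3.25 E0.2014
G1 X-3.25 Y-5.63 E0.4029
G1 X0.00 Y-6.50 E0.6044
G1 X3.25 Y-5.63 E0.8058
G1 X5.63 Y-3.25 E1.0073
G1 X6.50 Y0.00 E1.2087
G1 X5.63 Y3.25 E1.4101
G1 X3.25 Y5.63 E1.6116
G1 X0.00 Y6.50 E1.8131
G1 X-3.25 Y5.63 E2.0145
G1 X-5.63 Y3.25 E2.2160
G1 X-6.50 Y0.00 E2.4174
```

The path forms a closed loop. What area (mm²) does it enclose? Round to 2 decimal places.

Apply the shoelace formula to the sequence of (X, Y) vertices; enclosed area = 126.77 mm².

126.77 mm²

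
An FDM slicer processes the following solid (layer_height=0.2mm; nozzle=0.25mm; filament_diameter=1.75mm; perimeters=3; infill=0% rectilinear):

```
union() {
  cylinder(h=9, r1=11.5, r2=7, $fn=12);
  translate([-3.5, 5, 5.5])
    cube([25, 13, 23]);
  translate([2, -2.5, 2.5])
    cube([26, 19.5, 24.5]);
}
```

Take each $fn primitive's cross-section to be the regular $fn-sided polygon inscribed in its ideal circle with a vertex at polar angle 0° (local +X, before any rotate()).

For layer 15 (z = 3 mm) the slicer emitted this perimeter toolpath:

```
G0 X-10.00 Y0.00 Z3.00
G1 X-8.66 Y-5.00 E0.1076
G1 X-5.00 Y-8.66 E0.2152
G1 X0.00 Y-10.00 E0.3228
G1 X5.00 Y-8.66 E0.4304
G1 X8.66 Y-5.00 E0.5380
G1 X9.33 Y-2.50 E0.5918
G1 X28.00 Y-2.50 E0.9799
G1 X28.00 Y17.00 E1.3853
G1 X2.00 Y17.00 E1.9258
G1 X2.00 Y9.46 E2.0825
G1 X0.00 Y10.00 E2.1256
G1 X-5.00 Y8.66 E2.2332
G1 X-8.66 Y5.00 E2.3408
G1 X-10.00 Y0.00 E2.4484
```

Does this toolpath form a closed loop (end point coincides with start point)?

yes

Start point (G0): (-10.00, 0.00). End point (last G1): the path returns to the start — closed.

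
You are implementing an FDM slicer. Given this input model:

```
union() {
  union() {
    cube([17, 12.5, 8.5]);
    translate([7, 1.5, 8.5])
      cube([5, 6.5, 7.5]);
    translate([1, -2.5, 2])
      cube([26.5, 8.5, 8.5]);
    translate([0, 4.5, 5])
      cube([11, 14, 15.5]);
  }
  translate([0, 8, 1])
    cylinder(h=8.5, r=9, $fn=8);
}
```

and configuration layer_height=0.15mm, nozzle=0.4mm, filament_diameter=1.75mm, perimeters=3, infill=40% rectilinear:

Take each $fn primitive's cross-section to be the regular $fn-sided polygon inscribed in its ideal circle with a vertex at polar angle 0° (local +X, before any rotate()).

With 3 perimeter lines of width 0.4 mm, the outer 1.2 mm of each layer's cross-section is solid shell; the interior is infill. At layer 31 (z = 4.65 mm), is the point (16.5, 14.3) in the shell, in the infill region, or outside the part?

outside

At z = 4.65 mm: the cube is present — its section is the full 17×12.5 rectangle; the cube at (7, 1.5) is absent (z outside [8.5, 16]); the cube at (1, -2.5) is present — its section is the full 26.5×8.5 rectangle; the cube at (0, 4.5) does not reach this height (z outside [5, 20.5]); Merging all regions: the regions partially overlap (shared area 96.00 mm²), so overlapping operands fuse into one piece — 1 connected region; the r=9 cylinder at (0, 8) contributes a regular 8-gon of circumradius 9; Merging all regions: the regions partially overlap (shared area 92.79 mm²), so overlapping operands fuse into one piece — 1 connected region. Overall, the cross-section is a single solid region. The nearest boundary edge runs (7.14, 12.50)→(17.00, 12.50); distance from the point to it = 1.80 mm. The point is not inside any of the regions above, so it lies outside the cross-section (1.80 mm from the nearest boundary).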